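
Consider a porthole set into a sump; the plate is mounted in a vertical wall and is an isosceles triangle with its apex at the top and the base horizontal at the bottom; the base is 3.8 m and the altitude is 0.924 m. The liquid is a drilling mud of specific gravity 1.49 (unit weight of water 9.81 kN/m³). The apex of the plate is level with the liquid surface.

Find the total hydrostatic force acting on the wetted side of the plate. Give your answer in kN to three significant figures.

F ≈ 15.8 kN

γ = 1.49 × 9.81 = 14.6169 kN/m³.
With the apex up, the centroid sits 2h/3 = 2 × 0.924/3 = 0.616 m below the apex, so the centroid depth is h_c = 0.616 m.
A = ½ × 3.8 × 0.924 = 1.7556 m².
Resultant F = γ·h_c·A = 14.6169 × 0.616 × 1.7556 = 15.8074 kN.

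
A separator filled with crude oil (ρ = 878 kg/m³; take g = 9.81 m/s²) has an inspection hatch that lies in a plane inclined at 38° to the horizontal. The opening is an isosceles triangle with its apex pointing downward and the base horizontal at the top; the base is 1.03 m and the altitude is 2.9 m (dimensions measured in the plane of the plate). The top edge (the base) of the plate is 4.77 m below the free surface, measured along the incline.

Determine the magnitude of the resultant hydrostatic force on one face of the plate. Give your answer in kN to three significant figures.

γ = ρg = 878 × 9.81 / 1000 = 8.61318 kN/m³.
Let θ = 38° be the plate's angle to the horizontal; measure y along the incline from where the plane meets the free surface. Vertical depth h = y·sinθ with sinθ = 0.615661.
With the apex down, the centroid sits h/3 = 2.9/3 = 0.966667 m below the base (the top edge), so y_c = 4.77 + 0.966667 = 5.73667 m and h_c = 5.73667 × 0.615661 = 3.53184 m.
A = ½ × 1.03 × 2.9 = 1.4935 m².
Resultant F = γ·h_c·A = 8.61318 × 3.53184 × 1.4935 = 45.4328 kN.

F ≈ 45.4 kN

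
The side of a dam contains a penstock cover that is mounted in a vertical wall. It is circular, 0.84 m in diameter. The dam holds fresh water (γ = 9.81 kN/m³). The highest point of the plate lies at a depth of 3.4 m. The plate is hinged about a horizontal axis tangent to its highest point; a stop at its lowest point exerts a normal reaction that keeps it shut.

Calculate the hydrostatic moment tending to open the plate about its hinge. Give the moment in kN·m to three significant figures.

γ = 9.81 kN/m³.
The centroid is at the centre, 0.42 m below the top of the plate, so the centroid depth is h_c = 3.4 + 0.42 = 3.82 m.
A = π(0.42)² = 0.554177 m².
Resultant F = γ·h_c·A = 9.81 × 3.82 × 0.554177 = 20.7673 kN.
I_c = πr⁴/4 = π × 0.42⁴/4 = 0.0244392 m⁴.
Centre of pressure: y_p = y_c + I_c/(y_c·A) = 3.82 + 0.0244392/(3.82 × 0.554177) = 3.82 + 0.0115445 = 3.83154 m along the plane.
The resultant acts 0.42 + 0.0115445 = 0.431544 m (along the plate) below the hinge at the top edge, so the moment about the hinge is M = F × 0.431544 = 20.7673 × 0.431544 = 8.962 kN·m.

M ≈ 8.96 kN·m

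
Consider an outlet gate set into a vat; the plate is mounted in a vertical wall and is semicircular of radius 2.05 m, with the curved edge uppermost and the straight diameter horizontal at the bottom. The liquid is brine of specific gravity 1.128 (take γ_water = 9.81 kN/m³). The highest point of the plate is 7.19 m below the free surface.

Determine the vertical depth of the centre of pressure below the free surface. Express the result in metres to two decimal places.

γ = 1.128 × 9.81 = 11.06568 kN/m³.
The centroid lies 4r/(3π) = 0.870047 m above the diameter, so r − 4r/(3π) = 2.05 − 0.870047 = 1.17995 m below the topmost point, so the centroid depth is h_c = 7.19 + 1.17995 = 8.36995 m.
A = πr²/2 = π × 2.05²/2 = 6.60127 m².
Resultant F = γ·h_c·A = 11.06568 × 8.36995 × 6.60127 = 611.404 kN.
I_c = (π/8 − 8/(9π))·r⁴ = 0.109757 × 2.05⁴ = 1.93842 m⁴.
Centre of pressure: y_p = y_c + I_c/(y_c·A) = 8.36995 + 1.93842/(8.36995 × 6.60127) = 8.36995 + 0.0350831 = 8.40503 m along the plane.

h_p = 8.41 m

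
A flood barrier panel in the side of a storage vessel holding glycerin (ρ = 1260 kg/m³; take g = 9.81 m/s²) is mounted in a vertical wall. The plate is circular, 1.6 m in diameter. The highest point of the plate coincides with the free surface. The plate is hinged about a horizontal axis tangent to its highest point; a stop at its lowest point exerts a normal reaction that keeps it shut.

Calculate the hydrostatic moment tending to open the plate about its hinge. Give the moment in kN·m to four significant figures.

M ≈ 19.88 kN·m

γ = ρg = 1260 × 9.81 / 1000 = 12.3606 kN/m³.
The centroid is at the centre, 0.8 m below the top of the plate, so the centroid depth is h_c = 0.8 m.
A = π(0.8)² = 2.01062 m².
Resultant F = γ·h_c·A = 12.3606 × 0.8 × 2.01062 = 19.882 kN.
I_c = πr⁴/4 = π × 0.8⁴/4 = 0.321699 m⁴.
Centre of pressure: y_p = y_c + I_c/(y_c·A) = 0.8 + 0.321699/(0.8 × 2.01062) = 0.8 + 0.2 = 1 m along the plane.
The resultant acts 0.8 + 0.2 = 1 m (along the plate) below the hinge at the top edge, so the moment about the hinge is M = F × 1 = 19.882 × 1 = 19.882 kN·m.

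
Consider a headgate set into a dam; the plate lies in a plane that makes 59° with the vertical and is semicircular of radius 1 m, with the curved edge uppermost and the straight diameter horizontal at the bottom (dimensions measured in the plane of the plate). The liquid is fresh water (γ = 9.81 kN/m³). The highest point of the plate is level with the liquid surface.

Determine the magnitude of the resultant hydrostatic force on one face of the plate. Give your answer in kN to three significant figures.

F ≈ 4.57 kN

γ = 9.81 kN/m³.
The plate makes 59° with the vertical, i.e. θ = 90° − 59° = 31° to the horizontal. Measuring y along the incline from the free-surface line, vertical depth h = y·sinθ with sinθ = 0.515038.
The centroid lies 4r/(3π) = 0.424413 m above the diameter, so r − 4r/(3π) = 1 − 0.424413 = 0.575587 m below the topmost point, so y_c = 0.575587 m and h_c = 0.575587 × 0.515038 = 0.296449 m.
A = πr²/2 = π × 1²/2 = 1.5708 m².
Resultant F = γ·h_c·A = 9.81 × 0.296449 × 1.5708 = 4.56815 kN.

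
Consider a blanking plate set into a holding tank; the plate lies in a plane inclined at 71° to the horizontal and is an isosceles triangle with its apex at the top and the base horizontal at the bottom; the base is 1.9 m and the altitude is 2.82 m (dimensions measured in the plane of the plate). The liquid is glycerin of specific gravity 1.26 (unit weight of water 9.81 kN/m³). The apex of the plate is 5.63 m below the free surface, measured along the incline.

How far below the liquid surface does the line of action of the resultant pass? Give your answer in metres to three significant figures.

γ = 1.26 × 9.81 = 12.3606 kN/m³.
Let θ = 71° be the plate's angle to the horizontal; measure y along the incline from where the plane meets the free surface. Vertical depth h = y·sinθ with sinθ = 0.945519.
With the apex up, the centroid sits 2h/3 = 2 × 2.82/3 = 1.88 m below the apex, so y_c = 5.63 + 1.88 = 7.51 m and h_c = 7.51 × 0.945519 = 7.10085 m.
A = ½ × 1.9 × 2.82 = 2.679 m².
Resultant F = γ·h_c·A = 12.3606 × 7.10085 × 2.679 = 235.138 kN.
I_c = b·h³/36 = 1.9 × 2.82³/36 = 1.18358 m⁴.
Centre of pressure: y_p = y_c + I_c/(y_c·A) = 7.51 + 1.18358/(7.51 × 2.679) = 7.51 + 0.0588281 = 7.56883 m along the plane.
Vertically, h_p = y_p·sinθ = 7.56883 × 0.945519 = 7.15647 m.

h_p = 7.16 m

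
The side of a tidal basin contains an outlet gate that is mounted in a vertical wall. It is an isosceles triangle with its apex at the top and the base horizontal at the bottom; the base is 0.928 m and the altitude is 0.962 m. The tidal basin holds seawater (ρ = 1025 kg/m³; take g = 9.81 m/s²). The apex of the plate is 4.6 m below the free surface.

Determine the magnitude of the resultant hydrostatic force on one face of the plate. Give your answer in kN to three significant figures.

γ = ρg = 1025 × 9.81 / 1000 = 10.05525 kN/m³.
With the apex up, the centroid sits 2h/3 = 2 × 0.962/3 = 0.641333 m below the apex, so the centroid depth is h_c = 4.6 + 0.641333 = 5.24133 m.
A = ½ × 0.928 × 0.962 = 0.446368 m².
Resultant F = γ·h_c·A = 10.05525 × 5.24133 × 0.446368 = 23.5249 kN.

F ≈ 23.5 kN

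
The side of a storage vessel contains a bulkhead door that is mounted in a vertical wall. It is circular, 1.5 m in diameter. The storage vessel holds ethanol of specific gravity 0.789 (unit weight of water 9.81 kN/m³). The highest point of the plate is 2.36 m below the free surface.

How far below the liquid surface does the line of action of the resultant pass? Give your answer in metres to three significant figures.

h_p = 3.16 m

γ = 0.789 × 9.81 = 7.74009 kN/m³.
The centroid is at the centre, 0.75 m below the top of the plate, so the centroid depth is h_c = 2.36 + 0.75 = 3.11 m.
A = π(0.75)² = 1.76715 m².
Resultant F = γ·h_c·A = 7.74009 × 3.11 × 1.76715 = 42.5383 kN.
I_c = πr⁴/4 = π × 0.75⁴/4 = 0.248505 m⁴.
Centre of pressure: y_p = y_c + I_c/(y_c·A) = 3.11 + 0.248505/(3.11 × 1.76715) = 3.11 + 0.045217 = 3.15522 m along the plane.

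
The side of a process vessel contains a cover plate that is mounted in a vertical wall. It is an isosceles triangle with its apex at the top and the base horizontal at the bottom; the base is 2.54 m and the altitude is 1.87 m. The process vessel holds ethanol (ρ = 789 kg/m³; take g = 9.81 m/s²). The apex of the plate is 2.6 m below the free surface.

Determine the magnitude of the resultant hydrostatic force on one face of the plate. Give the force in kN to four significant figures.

γ = ρg = 789 × 9.81 / 1000 = 7.74009 kN/m³.
With the apex up, the centroid sits 2h/3 = 2 × 1.87/3 = 1.24667 m below the apex, so the centroid depth is h_c = 2.6 + 1.24667 = 3.84667 m.
A = ½ × 2.54 × 1.87 = 2.3749 m².
Resultant F = γ·h_c·A = 7.74009 × 3.84667 × 2.3749 = 70.7093 kN.

F ≈ 70.71 kN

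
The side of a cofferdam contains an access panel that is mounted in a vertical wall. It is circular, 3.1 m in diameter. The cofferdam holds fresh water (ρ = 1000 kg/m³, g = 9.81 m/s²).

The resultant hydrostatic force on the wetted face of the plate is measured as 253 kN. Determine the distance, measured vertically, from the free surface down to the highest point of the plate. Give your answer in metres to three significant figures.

γ = ρg = 1000 × 9.81 = 9810 N/m³ = 9.81 kN/m³.
A = π(1.55)² = 7.54768 m².
From F = γ·h_c·A, the centroid depth is h_c = 253/(9.81 × 7.54768) = 3.41695 m.
The centroid is at the centre, 1.55 m below the top of the plate, so the highest point sits at h_top = 3.41695 − 1.55 = 1.86695 m below the surface.

d_top ≈ 1.87 m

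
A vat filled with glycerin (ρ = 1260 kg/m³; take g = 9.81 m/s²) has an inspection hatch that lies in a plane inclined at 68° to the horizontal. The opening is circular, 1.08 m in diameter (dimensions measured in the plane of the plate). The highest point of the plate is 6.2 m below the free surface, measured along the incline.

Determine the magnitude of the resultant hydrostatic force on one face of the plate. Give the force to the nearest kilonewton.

F ≈ 71 kN

γ = ρg = 1260 × 9.81 / 1000 = 12.3606 kN/m³.
Let θ = 68° be the plate's angle to the horizontal; measure y along the incline from where the plane meets the free surface. Vertical depth h = y·sinθ with sinθ = 0.927184.
The centroid is at the centre, 0.54 m below the top of the plate, so y_c = 6.2 + 0.54 = 6.74 m and h_c = 6.74 × 0.927184 = 6.24922 m.
A = π(0.54)² = 0.916088 m².
Resultant F = γ·h_c·A = 12.3606 × 6.24922 × 0.916088 = 70.7624 kN.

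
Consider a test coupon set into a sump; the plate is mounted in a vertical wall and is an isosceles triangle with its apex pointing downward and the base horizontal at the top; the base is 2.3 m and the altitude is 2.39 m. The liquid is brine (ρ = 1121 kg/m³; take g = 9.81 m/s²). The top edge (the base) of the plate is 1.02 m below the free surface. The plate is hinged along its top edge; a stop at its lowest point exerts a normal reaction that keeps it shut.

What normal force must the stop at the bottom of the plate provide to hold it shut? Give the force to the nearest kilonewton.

P ≈ 22 kN

γ = ρg = 1121 × 9.81 / 1000 = 10.99701 kN/m³.
With the apex down, the centroid sits h/3 = 2.39/3 = 0.796667 m below the base (the top edge), so the centroid depth is h_c = 1.02 + 0.796667 = 1.81667 m.
A = ½ × 2.3 × 2.39 = 2.7485 m².
Resultant F = γ·h_c·A = 10.99701 × 1.81667 × 2.7485 = 54.9094 kN.
I_c = b·h³/36 = 2.3 × 2.39³/36 = 0.872206 m⁴.
Centre of pressure: y_p = y_c + I_c/(y_c·A) = 1.81667 + 0.872206/(1.81667 × 2.7485) = 1.81667 + 0.174682 = 1.99135 m along the plane.
The resultant acts 0.796667 + 0.174682 = 0.971349 m (along the plate) below the hinge at the top edge, so the moment about the hinge is M = F × 0.971349 = 54.9094 × 0.971349 = 53.3362 kN·m.
A normal force at the bottom, 2.39 m from the hinge, must supply this moment: P = 53.3362/2.39 = 22.3164 kN.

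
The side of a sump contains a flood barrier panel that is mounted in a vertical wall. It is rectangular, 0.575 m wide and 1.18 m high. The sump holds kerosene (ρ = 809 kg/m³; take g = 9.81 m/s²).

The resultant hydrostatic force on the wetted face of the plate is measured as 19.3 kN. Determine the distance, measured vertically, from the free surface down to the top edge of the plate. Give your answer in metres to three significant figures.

γ = ρg = 809 × 9.81 / 1000 = 7.93629 kN/m³.
A = 0.575 × 1.18 = 0.6785 m².
From F = γ·h_c·A, the centroid depth is h_c = 19.3/(7.93629 × 0.6785) = 3.58418 m.
The centroid lies 1.18/2 = 0.59 m below the top edge, so the top edge sits at h_top = 3.58418 − 0.59 = 2.99418 m below the surface.

d_top ≈ 2.99 m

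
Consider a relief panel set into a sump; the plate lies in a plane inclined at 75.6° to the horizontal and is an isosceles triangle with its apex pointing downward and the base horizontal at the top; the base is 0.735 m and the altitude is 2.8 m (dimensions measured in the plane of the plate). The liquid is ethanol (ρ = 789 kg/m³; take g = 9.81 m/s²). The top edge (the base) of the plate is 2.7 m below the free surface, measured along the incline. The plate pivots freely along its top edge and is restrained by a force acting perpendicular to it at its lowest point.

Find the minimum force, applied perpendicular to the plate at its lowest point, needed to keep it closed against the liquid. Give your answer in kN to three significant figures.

γ = ρg = 789 × 9.81 / 1000 = 7.74009 kN/m³.
Let θ = 75.6° be the plate's angle to the horizontal; measure y along the incline from where the plane meets the free surface. Vertical depth h = y·sinθ with sinθ = 0.968583.
With the apex down, the centroid sits h/3 = 2.8/3 = 0.933333 m below the base (the top edge), so y_c = 2.7 + 0.933333 = 3.63333 m and h_c = 3.63333 × 0.968583 = 3.51918 m.
A = ½ × 0.735 × 2.8 = 1.029 m².
Resultant F = γ·h_c·A = 7.74009 × 3.51918 × 1.029 = 28.0287 kN.
I_c = b·h³/36 = 0.735 × 2.8³/36 = 0.448187 m⁴.
Centre of pressure: y_p = y_c + I_c/(y_c·A) = 3.63333 + 0.448187/(3.63333 × 1.029) = 3.63333 + 0.119878 = 3.75321 m along the plane.
The resultant acts 0.933333 + 0.119878 = 1.05321 m (along the plate) below the hinge at the top edge, so the moment about the hinge is M = F × 1.05321 = 28.0287 × 1.05321 = 29.5201 kN·m.
A normal force at the bottom, 2.8 m from the hinge, must supply this moment: P = 29.5201/2.8 = 10.5429 kN.

P ≈ 10.5 kN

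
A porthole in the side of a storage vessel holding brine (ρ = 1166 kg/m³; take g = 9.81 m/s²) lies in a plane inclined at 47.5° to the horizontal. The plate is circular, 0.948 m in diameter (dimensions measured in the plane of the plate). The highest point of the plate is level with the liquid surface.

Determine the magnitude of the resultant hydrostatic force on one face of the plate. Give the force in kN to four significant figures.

F ≈ 2.822 kN

γ = ρg = 1166 × 9.81 / 1000 = 11.43846 kN/m³.
Let θ = 47.5° be the plate's angle to the horizontal; measure y along the incline from where the plane meets the free surface. Vertical depth h = y·sinθ with sinθ = 0.737277.
The centroid is at the centre, 0.474 m below the top of the plate, so y_c = 0.474 m and h_c = 0.474 × 0.737277 = 0.349469 m.
A = π(0.474)² = 0.70584 m².
Resultant F = γ·h_c·A = 11.43846 × 0.349469 × 0.70584 = 2.82152 kN.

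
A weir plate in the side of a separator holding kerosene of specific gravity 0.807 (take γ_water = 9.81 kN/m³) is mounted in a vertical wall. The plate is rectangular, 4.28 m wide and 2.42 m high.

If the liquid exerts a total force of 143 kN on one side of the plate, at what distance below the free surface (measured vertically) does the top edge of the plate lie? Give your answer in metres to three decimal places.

d_top ≈ 0.534 m

γ = 0.807 × 9.81 = 7.91667 kN/m³.
A = 4.28 × 2.42 = 10.3576 m².
From F = γ·h_c·A, the centroid depth is h_c = 143/(7.91667 × 10.3576) = 1.74395 m.
The centroid lies 2.42/2 = 1.21 m below the top edge, so the top edge sits at h_top = 1.74395 − 1.21 = 0.53395 m below the surface.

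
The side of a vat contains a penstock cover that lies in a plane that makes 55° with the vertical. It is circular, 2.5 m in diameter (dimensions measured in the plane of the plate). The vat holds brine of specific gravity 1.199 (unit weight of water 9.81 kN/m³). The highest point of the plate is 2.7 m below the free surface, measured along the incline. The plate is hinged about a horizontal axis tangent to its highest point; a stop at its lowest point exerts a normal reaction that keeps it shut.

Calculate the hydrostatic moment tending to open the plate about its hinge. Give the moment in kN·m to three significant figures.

M ≈ 176 kN·m

γ = 1.199 × 9.81 = 11.76219 kN/m³.
The plate makes 55° with the vertical, i.e. θ = 90° − 55° = 35° to the horizontal. Measuring y along the incline from the free-surface line, vertical depth h = y·sinθ with sinθ = 0.573576.
The centroid is at the centre, 1.25 m below the top of the plate, so y_c = 2.7 + 1.25 = 3.95 m and h_c = 3.95 × 0.573576 = 2.26563 m.
A = π(1.25)² = 4.90874 m².
Resultant F = γ·h_c·A = 11.76219 × 2.26563 × 4.90874 = 130.812 kN.
I_c = πr⁴/4 = π × 1.25⁴/4 = 1.91748 m⁴.
Centre of pressure: y_p = y_c + I_c/(y_c·A) = 3.95 + 1.91748/(3.95 × 4.90874) = 3.95 + 0.0988926 = 4.04889 m along the plane.
The resultant acts 1.25 + 0.0988926 = 1.34889 m (along the plate) below the hinge at the top edge, so the moment about the hinge is M = F × 1.34889 = 130.812 × 1.34889 = 176.451 kN·m.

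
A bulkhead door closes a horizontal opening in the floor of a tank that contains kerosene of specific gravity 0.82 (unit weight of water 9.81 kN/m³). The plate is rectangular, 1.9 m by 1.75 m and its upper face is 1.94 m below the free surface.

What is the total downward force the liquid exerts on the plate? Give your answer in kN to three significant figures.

γ = 0.82 × 9.81 = 8.0442 kN/m³.
The plate is horizontal, so pressure is uniform at p = γ·h = 8.0442 × 1.94 = 15.6057 kN/m².
A = 1.9 × 1.75 = 3.325 m².
F = p·A = 15.6057 × 3.325 = 51.889 kN.

F ≈ 51.9 kN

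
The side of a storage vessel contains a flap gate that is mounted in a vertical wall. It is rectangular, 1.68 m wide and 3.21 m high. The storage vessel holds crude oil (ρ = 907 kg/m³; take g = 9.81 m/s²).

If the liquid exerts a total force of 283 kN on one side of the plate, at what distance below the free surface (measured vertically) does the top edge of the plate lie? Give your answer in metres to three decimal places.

γ = ρg = 907 × 9.81 / 1000 = 8.89767 kN/m³.
A = 1.68 × 3.21 = 5.3928 m².
From F = γ·h_c·A, the centroid depth is h_c = 283/(8.89767 × 5.3928) = 5.89788 m.
The centroid lies 3.21/2 = 1.605 m below the top edge, so the top edge sits at h_top = 5.89788 − 1.605 = 4.29288 m below the surface.

d_top ≈ 4.293 m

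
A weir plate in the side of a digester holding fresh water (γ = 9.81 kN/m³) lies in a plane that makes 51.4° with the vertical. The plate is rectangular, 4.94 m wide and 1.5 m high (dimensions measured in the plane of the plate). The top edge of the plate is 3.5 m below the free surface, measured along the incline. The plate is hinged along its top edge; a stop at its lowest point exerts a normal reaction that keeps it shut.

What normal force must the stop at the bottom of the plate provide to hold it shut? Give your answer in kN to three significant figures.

γ = 9.81 kN/m³.
The plate makes 51.4° with the vertical, i.e. θ = 90° − 51.4° = 38.6° to the horizontal. Measuring y along the incline from the free-surface line, vertical depth h = y·sinθ with sinθ = 0.623880.
The centroid lies 1.5/2 = 0.75 m below the top edge, so y_c = 3.5 + 0.75 = 4.25 m and h_c = 4.25 × 0.623880 = 2.65149 m.
A = 4.94 × 1.5 = 7.41 m².
Resultant F = γ·h_c·A = 9.81 × 2.65149 × 7.41 = 192.742 kN.
I_c = b·h³/12 = 4.94 × 1.5³/12 = 1.38938 m⁴.
Centre of pressure: y_p = y_c + I_c/(y_c·A) = 4.25 + 1.38938/(4.25 × 7.41) = 4.25 + 0.0441178 = 4.29412 m along the plane.
The resultant acts 0.75 + 0.0441178 = 0.794118 m (along the plate) below the hinge at the top edge, so the moment about the hinge is M = F × 0.794118 = 192.742 × 0.794118 = 153.06 kN·m.
A normal force at the bottom, 1.5 m from the hinge, must supply this moment: P = 153.06/1.5 = 102.04 kN.

P ≈ 102 kN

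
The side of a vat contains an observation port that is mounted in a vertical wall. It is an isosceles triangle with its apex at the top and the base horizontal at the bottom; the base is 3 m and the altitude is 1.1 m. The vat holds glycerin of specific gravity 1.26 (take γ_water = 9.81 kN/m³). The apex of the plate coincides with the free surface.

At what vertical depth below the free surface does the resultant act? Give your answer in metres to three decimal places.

h_p = 0.825 m

γ = 1.26 × 9.81 = 12.3606 kN/m³.
With the apex up, the centroid sits 2h/3 = 2 × 1.1/3 = 0.733333 m below the apex, so the centroid depth is h_c = 0.733333 m.
A = ½ × 3 × 1.1 = 1.65 m².
Resultant F = γ·h_c·A = 12.3606 × 0.733333 × 1.65 = 14.9563 kN.
I_c = b·h³/36 = 3 × 1.1³/36 = 0.110917 m⁴.
Centre of pressure: y_p = y_c + I_c/(y_c·A) = 0.733333 + 0.110917/(0.733333 × 1.65) = 0.733333 + 0.091667 = 0.825 m along the plane.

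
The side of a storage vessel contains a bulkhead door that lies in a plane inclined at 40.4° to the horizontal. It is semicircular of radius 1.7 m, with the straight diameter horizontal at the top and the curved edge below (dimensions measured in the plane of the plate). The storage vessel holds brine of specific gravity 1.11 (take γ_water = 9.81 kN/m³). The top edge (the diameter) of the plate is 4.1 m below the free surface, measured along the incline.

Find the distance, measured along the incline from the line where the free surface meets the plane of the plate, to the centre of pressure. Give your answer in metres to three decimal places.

y_p = 4.863 m

γ = 1.11 × 9.81 = 10.8891 kN/m³.
Let θ = 40.4° be the plate's angle to the horizontal; measure y along the incline from where the plane meets the free surface. Vertical depth h = y·sinθ with sinθ = 0.648120.
The centroid of a semicircle lies 4r/(3π) = 0.721502 m from the diameter, here below the top edge, so y_c = 4.1 + 0.721502 = 4.8215 m and h_c = 4.8215 × 0.648120 = 3.12491 m.
A = πr²/2 = π × 1.7²/2 = 4.5396 m².
Resultant F = γ·h_c·A = 10.8891 × 3.12491 × 4.5396 = 154.471 kN.
I_c = (π/8 − 8/(9π))·r⁴ = 0.109757 × 1.7⁴ = 0.916701 m⁴.
Centre of pressure: y_p = y_c + I_c/(y_c·A) = 4.8215 + 0.916701/(4.8215 × 4.5396) = 4.8215 + 0.0418821 = 4.86338 m along the plane.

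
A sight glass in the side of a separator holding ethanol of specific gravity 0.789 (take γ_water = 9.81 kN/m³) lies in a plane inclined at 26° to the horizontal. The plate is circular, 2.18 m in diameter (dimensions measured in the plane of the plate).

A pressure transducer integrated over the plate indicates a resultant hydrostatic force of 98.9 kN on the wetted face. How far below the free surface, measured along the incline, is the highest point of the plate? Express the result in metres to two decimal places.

γ = 0.789 × 9.81 = 7.74009 kN/m³.
A = π(1.09)² = 3.73253 m².
From F = γ·h_c·A, the centroid depth is h_c = 98.9/(7.74009 × 3.73253) = 3.42332 m.
Let θ = 26° be the plate's angle to the horizontal; measure y along the incline from where the plane meets the free surface. Vertical depth h = y·sinθ with sinθ = 0.438371.
Along the incline, y_c = h_c/sinθ = 3.42332/0.438371 = 7.80918 m.
The centroid is at the centre, 1.09 m below the top of the plate, so the highest point sits at y_top = 7.80918 − 1.09 = 6.71918 m along the incline.

y_top ≈ 6.72 m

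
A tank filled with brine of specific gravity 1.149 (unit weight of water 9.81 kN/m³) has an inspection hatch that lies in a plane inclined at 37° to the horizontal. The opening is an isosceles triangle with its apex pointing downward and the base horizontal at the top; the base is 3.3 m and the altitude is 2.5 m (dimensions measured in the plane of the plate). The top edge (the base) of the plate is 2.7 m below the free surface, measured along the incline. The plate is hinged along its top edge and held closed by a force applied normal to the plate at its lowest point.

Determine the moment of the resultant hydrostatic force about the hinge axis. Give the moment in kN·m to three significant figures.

M ≈ 92.1 kN·m

γ = 1.149 × 9.81 = 11.27169 kN/m³.
Let θ = 37° be the plate's angle to the horizontal; measure y along the incline from where the plane meets the free surface. Vertical depth h = y·sinθ with sinθ = 0.601815.
With the apex down, the centroid sits h/3 = 2.5/3 = 0.833333 m below the base (the top edge), so y_c = 2.7 + 0.833333 = 3.53333 m and h_c = 3.53333 × 0.601815 = 2.12641 m.
A = ½ × 3.3 × 2.5 = 4.125 m².
Resultant F = γ·h_c·A = 11.27169 × 2.12641 × 4.125 = 98.869 kN.
I_c = b·h³/36 = 3.3 × 2.5³/36 = 1.43229 m⁴.
Centre of pressure: y_p = y_c + I_c/(y_c·A) = 3.53333 + 1.43229/(3.53333 × 4.125) = 3.53333 + 0.0982704 = 3.6316 m along the plane.
The resultant acts 0.833333 + 0.0982704 = 0.931603 m (along the plate) below the hinge at the top edge, so the moment about the hinge is M = F × 0.931603 = 98.869 × 0.931603 = 92.1067 kN·m.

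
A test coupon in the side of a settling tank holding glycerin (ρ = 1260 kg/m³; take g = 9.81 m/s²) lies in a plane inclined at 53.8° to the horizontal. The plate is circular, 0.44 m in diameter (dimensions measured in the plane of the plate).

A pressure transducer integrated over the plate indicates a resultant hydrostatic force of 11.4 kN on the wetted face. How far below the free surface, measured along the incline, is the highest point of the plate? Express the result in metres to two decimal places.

γ = ρg = 1260 × 9.81 / 1000 = 12.3606 kN/m³.
A = π(0.22)² = 0.152053 m².
From F = γ·h_c·A, the centroid depth is h_c = 11.4/(12.3606 × 0.152053) = 6.06555 m.
Let θ = 53.8° be the plate's angle to the horizontal; measure y along the incline from where the plane meets the free surface. Vertical depth h = y·sinθ with sinθ = 0.806960.
Along the incline, y_c = h_c/sinθ = 6.06555/0.806960 = 7.51654 m.
The centroid is at the centre, 0.22 m below the top of the plate, so the highest point sits at y_top = 7.51654 − 0.22 = 7.29654 m along the incline.

y_top ≈ 7.30 m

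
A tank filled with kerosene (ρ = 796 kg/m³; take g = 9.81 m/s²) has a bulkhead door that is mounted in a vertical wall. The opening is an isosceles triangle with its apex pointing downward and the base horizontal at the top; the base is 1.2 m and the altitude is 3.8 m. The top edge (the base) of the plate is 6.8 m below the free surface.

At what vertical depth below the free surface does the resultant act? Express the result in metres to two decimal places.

γ = ρg = 796 × 9.81 / 1000 = 7.80876 kN/m³.
With the apex down, the centroid sits h/3 = 3.8/3 = 1.26667 m below the base (the top edge), so the centroid depth is h_c = 6.8 + 1.26667 = 8.06667 m.
A = ½ × 1.2 × 3.8 = 2.28 m².
Resultant F = γ·h_c·A = 7.80876 × 8.06667 × 2.28 = 143.619 kN.
I_c = b·h³/36 = 1.2 × 3.8³/36 = 1.82907 m⁴.
Centre of pressure: y_p = y_c + I_c/(y_c·A) = 8.06667 + 1.82907/(8.06667 × 2.28) = 8.06667 + 0.0994492 = 8.16612 m along the plane.

h_p = 8.17 m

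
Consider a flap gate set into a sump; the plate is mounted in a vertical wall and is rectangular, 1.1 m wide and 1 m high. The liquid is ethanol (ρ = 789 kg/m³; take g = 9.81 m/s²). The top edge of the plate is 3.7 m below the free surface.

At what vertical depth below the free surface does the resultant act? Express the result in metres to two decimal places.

h_p = 4.22 m

γ = ρg = 789 × 9.81 / 1000 = 7.74009 kN/m³.
The centroid lies 1/2 = 0.5 m below the top edge, so the centroid depth is h_c = 3.7 + 0.5 = 4.2 m.
A = 1.1 × 1 = 1.1 m².
Resultant F = γ·h_c·A = 7.74009 × 4.2 × 1.1 = 35.7592 kN.
I_c = b·h³/12 = 1.1 × 1³/12 = 0.0916667 m⁴.
Centre of pressure: y_p = y_c + I_c/(y_c·A) = 4.2 + 0.0916667/(4.2 × 1.1) = 4.2 + 0.0198413 = 4.21984 m along the plane.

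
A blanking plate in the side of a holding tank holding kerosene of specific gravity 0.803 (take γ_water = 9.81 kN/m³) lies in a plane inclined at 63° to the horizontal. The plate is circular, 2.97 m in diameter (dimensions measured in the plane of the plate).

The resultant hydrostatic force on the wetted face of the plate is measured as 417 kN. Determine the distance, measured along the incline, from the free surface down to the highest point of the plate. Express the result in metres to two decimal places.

y_top ≈ 7.09 m

γ = 0.803 × 9.81 = 7.87743 kN/m³.
A = π(1.485)² = 6.92792 m².
From F = γ·h_c·A, the centroid depth is h_c = 417/(7.87743 × 6.92792) = 7.64097 m.
Let θ = 63° be the plate's angle to the horizontal; measure y along the incline from where the plane meets the free surface. Vertical depth h = y·sinθ with sinθ = 0.891007.
Along the incline, y_c = h_c/sinθ = 7.64097/0.891007 = 8.57566 m.
The centroid is at the centre, 1.485 m below the top of the plate, so the highest point sits at y_top = 8.57566 − 1.485 = 7.09066 m along the incline.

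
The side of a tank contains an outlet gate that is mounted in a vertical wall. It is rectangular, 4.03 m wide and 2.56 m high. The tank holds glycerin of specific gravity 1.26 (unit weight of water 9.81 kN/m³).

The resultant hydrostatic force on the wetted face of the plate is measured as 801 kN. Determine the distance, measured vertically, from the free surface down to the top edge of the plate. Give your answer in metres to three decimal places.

d_top ≈ 5.001 m

γ = 1.26 × 9.81 = 12.3606 kN/m³.
A = 4.03 × 2.56 = 10.3168 m².
From F = γ·h_c·A, the centroid depth is h_c = 801/(12.3606 × 10.3168) = 6.28128 m.
The centroid lies 2.56/2 = 1.28 m below the top edge, so the top edge sits at h_top = 6.28128 − 1.28 = 5.00128 m below the surface.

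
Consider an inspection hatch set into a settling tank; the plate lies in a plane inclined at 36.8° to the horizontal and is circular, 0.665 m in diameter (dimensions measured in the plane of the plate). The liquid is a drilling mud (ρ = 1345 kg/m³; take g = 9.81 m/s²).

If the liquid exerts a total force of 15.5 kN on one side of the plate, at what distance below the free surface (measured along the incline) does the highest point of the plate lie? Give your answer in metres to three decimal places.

y_top ≈ 5.314 m

γ = ρg = 1345 × 9.81 / 1000 = 13.19445 kN/m³.
A = π(0.3325)² = 0.347323 m².
From F = γ·h_c·A, the centroid depth is h_c = 15.5/(13.19445 × 0.347323) = 3.38226 m.
Let θ = 36.8° be the plate's angle to the horizontal; measure y along the incline from where the plane meets the free surface. Vertical depth h = y·sinθ with sinθ = 0.599024.
Along the incline, y_c = h_c/sinθ = 3.38226/0.599024 = 5.64628 m.
The centroid is at the centre, 0.3325 m below the top of the plate, so the highest point sits at y_top = 5.64628 − 0.3325 = 5.31378 m along the incline.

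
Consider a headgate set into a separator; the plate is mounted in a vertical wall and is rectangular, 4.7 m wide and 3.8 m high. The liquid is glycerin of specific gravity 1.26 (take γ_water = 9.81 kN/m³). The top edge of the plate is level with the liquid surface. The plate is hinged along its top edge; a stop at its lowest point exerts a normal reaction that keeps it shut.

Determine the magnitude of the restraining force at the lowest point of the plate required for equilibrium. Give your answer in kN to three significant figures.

P ≈ 280 kN

γ = 1.26 × 9.81 = 12.3606 kN/m³.
The centroid lies 3.8/2 = 1.9 m below the top edge, so the centroid depth is h_c = 1.9 m.
A = 4.7 × 3.8 = 17.86 m².
Resultant F = γ·h_c·A = 12.3606 × 1.9 × 17.86 = 419.445 kN.
I_c = b·h³/12 = 4.7 × 3.8³/12 = 21.4915 m⁴.
Centre of pressure: y_p = y_c + I_c/(y_c·A) = 1.9 + 21.4915/(1.9 × 17.86) = 1.9 + 0.633332 = 2.53333 m along the plane.
The resultant acts 1.9 + 0.633332 = 2.53333 m (along the plate) below the hinge at the top edge, so the moment about the hinge is M = F × 2.53333 = 419.445 × 2.53333 = 1062.59 kN·m.
A normal force at the bottom, 3.8 m from the hinge, must supply this moment: P = 1062.59/3.8 = 279.629 kN.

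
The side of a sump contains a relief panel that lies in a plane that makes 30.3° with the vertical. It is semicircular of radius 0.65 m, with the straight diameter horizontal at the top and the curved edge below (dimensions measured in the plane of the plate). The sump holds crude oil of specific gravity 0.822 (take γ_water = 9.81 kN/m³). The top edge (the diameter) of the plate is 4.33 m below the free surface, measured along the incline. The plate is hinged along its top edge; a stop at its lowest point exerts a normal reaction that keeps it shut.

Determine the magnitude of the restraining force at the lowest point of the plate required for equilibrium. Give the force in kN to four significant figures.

γ = 0.822 × 9.81 = 8.06382 kN/m³.
The plate makes 30.3° with the vertical, i.e. θ = 90° − 30.3° = 59.7° to the horizontal. Measuring y along the incline from the free-surface line, vertical depth h = y·sinθ with sinθ = 0.863396.
The centroid of a semicircle lies 4r/(3π) = 0.275869 m from the diameter, here below the top edge, so y_c = 4.33 + 0.275869 = 4.60587 m and h_c = 4.60587 × 0.863396 = 3.97669 m.
A = πr²/2 = π × 0.65²/2 = 0.663661 m².
Resultant F = γ·h_c·A = 8.06382 × 3.97669 × 0.663661 = 21.2818 kN.
I_c = (π/8 − 8/(9π))·r⁴ = 0.109757 × 0.65⁴ = 0.0195923 m⁴.
Centre of pressure: y_p = y_c + I_c/(y_c·A) = 4.60587 + 0.0195923/(4.60587 × 0.663661) = 4.60587 + 0.00640955 = 4.61228 m along the plane.
The resultant acts 0.275869 + 0.00640955 = 0.282279 m (along the plate) below the hinge at the top edge, so the moment about the hinge is M = F × 0.282279 = 21.2818 × 0.282279 = 6.00741 kN·m.
A normal force at the bottom, 0.65 m from the hinge, must supply this moment: P = 6.00741/0.65 = 9.24217 kN.

P ≈ 9.242 kN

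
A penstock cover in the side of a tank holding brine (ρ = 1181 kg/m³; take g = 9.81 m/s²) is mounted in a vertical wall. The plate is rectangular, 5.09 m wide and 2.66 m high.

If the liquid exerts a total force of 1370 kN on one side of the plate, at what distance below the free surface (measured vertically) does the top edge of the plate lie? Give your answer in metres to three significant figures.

d_top ≈ 7.40 m

γ = ρg = 1181 × 9.81 / 1000 = 11.58561 kN/m³.
A = 5.09 × 2.66 = 13.5394 m².
From F = γ·h_c·A, the centroid depth is h_c = 1370/(11.58561 × 13.5394) = 8.73378 m.
The centroid lies 2.66/2 = 1.33 m below the top edge, so the top edge sits at h_top = 8.73378 − 1.33 = 7.40378 m below the surface.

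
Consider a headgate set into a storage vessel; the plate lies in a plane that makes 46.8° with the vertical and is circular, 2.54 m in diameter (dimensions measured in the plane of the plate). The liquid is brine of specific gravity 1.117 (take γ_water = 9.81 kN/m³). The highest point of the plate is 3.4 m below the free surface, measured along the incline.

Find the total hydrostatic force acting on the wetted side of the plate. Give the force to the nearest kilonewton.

γ = 1.117 × 9.81 = 10.95777 kN/m³.
The plate makes 46.8° with the vertical, i.e. θ = 90° − 46.8° = 43.2° to the horizontal. Measuring y along the incline from the free-surface line, vertical depth h = y·sinθ with sinθ = 0.684547.
The centroid is at the centre, 1.27 m below the top of the plate, so y_c = 3.4 + 1.27 = 4.67 m and h_c = 4.67 × 0.684547 = 3.19683 m.
A = π(1.27)² = 5.06707 m².
Resultant F = γ·h_c·A = 10.95777 × 3.19683 × 5.06707 = 177.5 kN.

F ≈ 178 kN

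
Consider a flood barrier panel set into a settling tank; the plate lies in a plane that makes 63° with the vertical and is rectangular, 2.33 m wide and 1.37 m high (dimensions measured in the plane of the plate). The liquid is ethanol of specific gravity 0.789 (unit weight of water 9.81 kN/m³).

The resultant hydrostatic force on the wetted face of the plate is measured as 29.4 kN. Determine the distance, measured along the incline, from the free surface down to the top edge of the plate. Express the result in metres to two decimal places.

y_top ≈ 1.94 m

γ = 0.789 × 9.81 = 7.74009 kN/m³.
A = 2.33 × 1.37 = 3.1921 m².
From F = γ·h_c·A, the centroid depth is h_c = 29.4/(7.74009 × 3.1921) = 1.18994 m.
The plate makes 63° with the vertical, i.e. θ = 90° − 63° = 27° to the horizontal. Measuring y along the incline from the free-surface line, vertical depth h = y·sinθ with sinθ = 0.453990.
Along the incline, y_c = h_c/sinθ = 1.18994/0.453990 = 2.62107 m.
The centroid lies 1.37/2 = 0.685 m below the top edge, so the top edge sits at y_top = 2.62107 − 0.685 = 1.93607 m along the incline.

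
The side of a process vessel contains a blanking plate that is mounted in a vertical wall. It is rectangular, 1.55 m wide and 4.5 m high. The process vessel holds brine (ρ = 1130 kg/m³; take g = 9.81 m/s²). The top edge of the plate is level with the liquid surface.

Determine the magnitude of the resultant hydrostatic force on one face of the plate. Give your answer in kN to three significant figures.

γ = ρg = 1130 × 9.81 / 1000 = 11.0853 kN/m³.
The centroid lies 4.5/2 = 2.25 m below the top edge, so the centroid depth is h_c = 2.25 m.
A = 1.55 × 4.5 = 6.975 m².
Resultant F = γ·h_c·A = 11.0853 × 2.25 × 6.975 = 173.97 kN.

F ≈ 174 kN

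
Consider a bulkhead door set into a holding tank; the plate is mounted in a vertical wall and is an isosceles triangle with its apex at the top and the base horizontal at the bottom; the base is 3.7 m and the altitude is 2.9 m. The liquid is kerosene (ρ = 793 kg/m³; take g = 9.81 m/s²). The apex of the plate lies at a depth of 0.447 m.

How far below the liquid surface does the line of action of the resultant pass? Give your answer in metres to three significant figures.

γ = ρg = 793 × 9.81 / 1000 = 7.77933 kN/m³.
With the apex up, the centroid sits 2h/3 = 2 × 2.9/3 = 1.93333 m below the apex, so the centroid depth is h_c = 0.447 + 1.93333 = 2.38033 m.
A = ½ × 3.7 × 2.9 = 5.365 m².
Resultant F = γ·h_c·A = 7.77933 × 2.38033 × 5.365 = 99.3457 kN.
I_c = b·h³/36 = 3.7 × 2.9³/36 = 2.50665 m⁴.
Centre of pressure: y_p = y_c + I_c/(y_c·A) = 2.38033 + 2.50665/(2.38033 × 5.365) = 2.38033 + 0.196285 = 2.57661 m along the plane.

h_p = 2.58 m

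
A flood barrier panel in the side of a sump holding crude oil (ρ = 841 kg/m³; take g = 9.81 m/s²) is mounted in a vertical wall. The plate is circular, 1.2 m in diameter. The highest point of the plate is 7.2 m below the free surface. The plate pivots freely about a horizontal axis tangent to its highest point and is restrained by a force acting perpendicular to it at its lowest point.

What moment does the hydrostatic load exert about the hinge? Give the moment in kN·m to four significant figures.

γ = ρg = 841 × 9.81 / 1000 = 8.25021 kN/m³.
The centroid is at the centre, 0.6 m below the top of the plate, so the centroid depth is h_c = 7.2 + 0.6 = 7.8 m.
A = π(0.6)² = 1.13097 m².
Resultant F = γ·h_c·A = 8.25021 × 7.8 × 1.13097 = 72.7798 kN.
I_c = πr⁴/4 = π × 0.6⁴/4 = 0.101788 m⁴.
Centre of pressure: y_p = y_c + I_c/(y_c·A) = 7.8 + 0.101788/(7.8 × 1.13097) = 7.8 + 0.0115385 = 7.81154 m along the plane.
The resultant acts 0.6 + 0.0115385 = 0.611538 m (along the plate) below the hinge at the top edge, so the moment about the hinge is M = F × 0.611538 = 72.7798 × 0.611538 = 44.5076 kN·m.

M ≈ 44.51 kN·m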